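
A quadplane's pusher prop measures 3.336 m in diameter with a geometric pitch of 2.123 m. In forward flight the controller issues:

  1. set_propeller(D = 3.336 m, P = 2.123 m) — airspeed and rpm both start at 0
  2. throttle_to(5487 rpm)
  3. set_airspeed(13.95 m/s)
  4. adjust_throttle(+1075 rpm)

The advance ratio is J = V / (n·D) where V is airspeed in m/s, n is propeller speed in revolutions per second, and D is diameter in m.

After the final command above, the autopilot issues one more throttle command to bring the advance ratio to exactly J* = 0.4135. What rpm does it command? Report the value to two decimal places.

set_propeller: D = 3.336 m, P = 2.123 m (p = P/D = 0.636391); state ← (V=0, rpm=0)
throttle_to(5487): rpm ← 5487
set_airspeed(13.95): V ← 13.95 m/s
adjust_throttle(+1075): rpm ← 5487 +1075 = 6562
final state: V = 13.95 m/s, rpm = 6562 → n = rpm/60 = 109.366667 rev/s
target J* = 0.4135; solve J* = V/(n·D) for n: n = V/(J*·D) = 13.95/(0.4135 × 3.336) = 10.112829 rev/s
rpm = 60·n = 606.769723

rpm = 606.77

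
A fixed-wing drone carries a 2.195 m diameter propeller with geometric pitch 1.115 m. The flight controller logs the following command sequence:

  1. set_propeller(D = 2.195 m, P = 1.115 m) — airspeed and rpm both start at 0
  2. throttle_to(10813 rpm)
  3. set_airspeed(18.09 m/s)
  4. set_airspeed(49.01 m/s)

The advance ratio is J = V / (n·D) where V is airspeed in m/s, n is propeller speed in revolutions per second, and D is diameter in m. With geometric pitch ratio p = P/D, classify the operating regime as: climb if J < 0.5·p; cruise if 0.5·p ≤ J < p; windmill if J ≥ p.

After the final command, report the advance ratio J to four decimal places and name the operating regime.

set_propeller: D = 2.195 m, P = 1.115 m (p = P/D = 0.507973); state ← (V=0, rpm=0)
throttle_to(10813): rpm ← 10813
set_airspeed(18.09): V ← 18.09 m/s
set_airspeed(49.01): V ← 49.01 m/s
final state: V = 49.01 m/s, rpm = 10813 → n = rpm/60 = 180.216667 rev/s
J = V / (n·D) = 49.01 / (180.216667 × 2.195) = 0.123895
regime bands: climb J<0.2540 | cruise [0.2540, 0.5080) | windmill J≥0.5080
J = 0.1239 → climb

J = 0.1239, regime = climb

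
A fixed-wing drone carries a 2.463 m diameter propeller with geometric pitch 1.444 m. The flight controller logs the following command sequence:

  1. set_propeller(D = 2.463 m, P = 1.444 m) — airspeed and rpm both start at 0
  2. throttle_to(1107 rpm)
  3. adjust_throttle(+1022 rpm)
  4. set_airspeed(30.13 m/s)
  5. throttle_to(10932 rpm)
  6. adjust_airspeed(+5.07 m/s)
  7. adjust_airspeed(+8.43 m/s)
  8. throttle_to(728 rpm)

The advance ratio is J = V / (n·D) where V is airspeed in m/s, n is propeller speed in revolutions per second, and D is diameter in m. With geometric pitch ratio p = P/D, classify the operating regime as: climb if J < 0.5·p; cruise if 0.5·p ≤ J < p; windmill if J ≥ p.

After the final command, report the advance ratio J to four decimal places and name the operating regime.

J = 1.4600, regime = windmill

set_propeller: D = 2.463 m, P = 1.444 m (p = P/D = 0.586277); state ← (V=0, rpm=0)
throttle_to(1107): rpm ← 1107
adjust_throttle(+1022): rpm ← 1107 +1022 = 2129
set_airspeed(30.13): V ← 30.13 m/s
throttle_to(10932): rpm ← 10932
adjust_airspeed(+5.07): V ← 30.13 +5.07 = 35.2 m/s
adjust_airspeed(+8.43): V ← 35.2 +8.43 = 43.63 m/s
throttle_to(728): rpm ← 728
final state: V = 43.63 m/s, rpm = 728 → n = rpm/60 = 12.133333 rev/s
J = V / (n·D) = 43.63 / (12.133333 × 2.463) = 1.459959
regime bands: climb J<0.2931 | cruise [0.2931, 0.5863) | windmill J≥0.5863
J = 1.4600 → windmill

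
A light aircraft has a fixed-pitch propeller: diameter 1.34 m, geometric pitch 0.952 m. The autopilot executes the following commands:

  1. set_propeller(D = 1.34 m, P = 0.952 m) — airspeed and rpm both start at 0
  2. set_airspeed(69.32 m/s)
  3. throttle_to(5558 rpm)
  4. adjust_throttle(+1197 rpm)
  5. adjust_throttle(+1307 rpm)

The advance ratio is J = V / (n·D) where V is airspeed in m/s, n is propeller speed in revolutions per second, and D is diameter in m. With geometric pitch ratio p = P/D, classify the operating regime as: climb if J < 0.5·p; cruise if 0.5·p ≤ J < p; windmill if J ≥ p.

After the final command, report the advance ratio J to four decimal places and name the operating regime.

set_propeller: D = 1.34 m, P = 0.952 m (p = P/D = 0.710448); state ← (V=0, rpm=0)
set_airspeed(69.32): V ← 69.32 m/s
throttle_to(5558): rpm ← 5558
adjust_throttle(+1197): rpm ← 5558 +1197 = 6755
adjust_throttle(+1307): rpm ← 6755 +1307 = 8062
final state: V = 69.32 m/s, rpm = 8062 → n = rpm/60 = 134.366667 rev/s
J = V / (n·D) = 69.32 / (134.366667 × 1.34) = 0.385001
regime bands: climb J<0.3552 | cruise [0.3552, 0.7104) | windmill J≥0.7104
J = 0.3850 → cruise

J = 0.3850, regime = cruise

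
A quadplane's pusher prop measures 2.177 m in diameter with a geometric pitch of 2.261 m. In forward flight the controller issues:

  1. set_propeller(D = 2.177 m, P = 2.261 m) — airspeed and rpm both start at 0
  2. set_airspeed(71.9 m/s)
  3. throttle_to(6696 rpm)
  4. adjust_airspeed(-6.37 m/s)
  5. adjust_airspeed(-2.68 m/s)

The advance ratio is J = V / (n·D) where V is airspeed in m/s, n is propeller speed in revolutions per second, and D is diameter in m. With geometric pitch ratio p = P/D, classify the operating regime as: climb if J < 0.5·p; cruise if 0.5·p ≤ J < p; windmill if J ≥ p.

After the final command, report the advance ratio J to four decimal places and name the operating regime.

set_propeller: D = 2.177 m, P = 2.261 m (p = P/D = 1.038585); state ← (V=0, rpm=0)
set_airspeed(71.9): V ← 71.9 m/s
throttle_to(6696): rpm ← 6696
adjust_airspeed(-6.37): V ← 71.9 -6.37 = 65.53 m/s
adjust_airspeed(-2.68): V ← 65.53 -2.68 = 62.85 m/s
final state: V = 62.85 m/s, rpm = 6696 → n = rpm/60 = 111.600000 rev/s
J = V / (n·D) = 62.85 / (111.600000 × 2.177) = 0.258692
regime bands: climb J<0.5193 | cruise [0.5193, 1.0386) | windmill J≥1.0386
J = 0.2587 → climb

J = 0.2587, regime = climb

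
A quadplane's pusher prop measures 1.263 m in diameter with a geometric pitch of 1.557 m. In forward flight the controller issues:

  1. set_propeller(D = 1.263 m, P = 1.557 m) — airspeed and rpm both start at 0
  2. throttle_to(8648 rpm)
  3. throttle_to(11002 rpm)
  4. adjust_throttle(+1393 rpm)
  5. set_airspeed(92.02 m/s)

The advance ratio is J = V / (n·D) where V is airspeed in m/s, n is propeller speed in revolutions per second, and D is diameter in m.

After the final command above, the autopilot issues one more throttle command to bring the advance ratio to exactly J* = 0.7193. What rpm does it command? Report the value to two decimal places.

rpm = 6077.43

set_propeller: D = 1.263 m, P = 1.557 m (p = P/D = 1.232779); state ← (V=0, rpm=0)
throttle_to(8648): rpm ← 8648
throttle_to(11002): rpm ← 11002
adjust_throttle(+1393): rpm ← 11002 +1393 = 12395
set_airspeed(92.02): V ← 92.02 m/s
final state: V = 92.02 m/s, rpm = 12395 → n = rpm/60 = 206.583333 rev/s
target J* = 0.7193; solve J* = V/(n·D) for n: n = V/(J*·D) = 92.02/(0.7193 × 1.263) = 101.290524 rev/s
rpm = 60·n = 6077.431443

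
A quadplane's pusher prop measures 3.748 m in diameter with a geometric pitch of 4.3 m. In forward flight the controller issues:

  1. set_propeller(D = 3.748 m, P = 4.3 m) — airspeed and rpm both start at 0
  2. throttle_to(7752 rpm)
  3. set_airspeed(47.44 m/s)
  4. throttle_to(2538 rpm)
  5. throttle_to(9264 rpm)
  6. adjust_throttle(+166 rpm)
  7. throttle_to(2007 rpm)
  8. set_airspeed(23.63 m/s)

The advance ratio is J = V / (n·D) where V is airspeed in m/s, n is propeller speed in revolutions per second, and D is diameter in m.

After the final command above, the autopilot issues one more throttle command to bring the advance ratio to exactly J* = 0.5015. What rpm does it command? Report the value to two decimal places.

rpm = 754.30

set_propeller: D = 3.748 m, P = 4.3 m (p = P/D = 1.147279); state ← (V=0, rpm=0)
throttle_to(7752): rpm ← 7752
set_airspeed(47.44): V ← 47.44 m/s
throttle_to(2538): rpm ← 2538
throttle_to(9264): rpm ← 9264
adjust_throttle(+166): rpm ← 9264 +166 = 9430
throttle_to(2007): rpm ← 2007
set_airspeed(23.63): V ← 23.63 m/s
final state: V = 23.63 m/s, rpm = 2007 → n = rpm/60 = 33.450000 rev/s
target J* = 0.5015; solve J* = V/(n·D) for n: n = V/(J*·D) = 23.63/(0.5015 × 3.748) = 12.571677 rev/s
rpm = 60·n = 754.300599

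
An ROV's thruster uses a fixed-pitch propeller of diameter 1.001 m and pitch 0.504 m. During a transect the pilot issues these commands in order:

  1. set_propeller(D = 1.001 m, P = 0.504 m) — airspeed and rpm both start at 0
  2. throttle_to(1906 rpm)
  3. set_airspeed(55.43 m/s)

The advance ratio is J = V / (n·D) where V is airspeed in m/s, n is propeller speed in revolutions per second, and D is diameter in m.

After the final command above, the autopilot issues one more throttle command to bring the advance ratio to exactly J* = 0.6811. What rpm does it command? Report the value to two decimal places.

rpm = 4878.11

set_propeller: D = 1.001 m, P = 0.504 m (p = P/D = 0.503497); state ← (V=0, rpm=0)
throttle_to(1906): rpm ← 1906
set_airspeed(55.43): V ← 55.43 m/s
final state: V = 55.43 m/s, rpm = 1906 → n = rpm/60 = 31.766667 rev/s
target J* = 0.6811; solve J* = V/(n·D) for n: n = V/(J*·D) = 55.43/(0.6811 × 1.001) = 81.301755 rev/s
rpm = 60·n = 4878.105304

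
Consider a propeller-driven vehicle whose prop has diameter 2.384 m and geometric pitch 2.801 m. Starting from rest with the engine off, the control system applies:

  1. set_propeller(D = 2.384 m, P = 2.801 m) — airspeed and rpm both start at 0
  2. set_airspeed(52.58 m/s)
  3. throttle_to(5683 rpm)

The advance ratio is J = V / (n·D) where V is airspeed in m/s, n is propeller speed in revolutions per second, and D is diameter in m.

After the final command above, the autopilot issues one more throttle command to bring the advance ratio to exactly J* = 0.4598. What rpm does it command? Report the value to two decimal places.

rpm = 2878.04

set_propeller: D = 2.384 m, P = 2.801 m (p = P/D = 1.174916); state ← (V=0, rpm=0)
set_airspeed(52.58): V ← 52.58 m/s
throttle_to(5683): rpm ← 5683
final state: V = 52.58 m/s, rpm = 5683 → n = rpm/60 = 94.716667 rev/s
target J* = 0.4598; solve J* = V/(n·D) for n: n = V/(J*·D) = 52.58/(0.4598 × 2.384) = 47.967310 rev/s
rpm = 60·n = 2878.038599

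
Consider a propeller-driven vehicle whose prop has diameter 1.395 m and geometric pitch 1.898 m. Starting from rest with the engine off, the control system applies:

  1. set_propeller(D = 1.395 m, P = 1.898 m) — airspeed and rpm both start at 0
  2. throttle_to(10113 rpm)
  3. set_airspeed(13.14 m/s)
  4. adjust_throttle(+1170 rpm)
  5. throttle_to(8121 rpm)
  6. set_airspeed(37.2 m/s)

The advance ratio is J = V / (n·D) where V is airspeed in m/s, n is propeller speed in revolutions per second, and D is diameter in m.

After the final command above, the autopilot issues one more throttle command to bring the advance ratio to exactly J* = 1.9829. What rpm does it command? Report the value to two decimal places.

set_propeller: D = 1.395 m, P = 1.898 m (p = P/D = 1.360573); state ← (V=0, rpm=0)
throttle_to(10113): rpm ← 10113
set_airspeed(13.14): V ← 13.14 m/s
adjust_throttle(+1170): rpm ← 10113 +1170 = 11283
throttle_to(8121): rpm ← 8121
set_airspeed(37.2): V ← 37.2 m/s
final state: V = 37.2 m/s, rpm = 8121 → n = rpm/60 = 135.350000 rev/s
target J* = 1.9829; solve J* = V/(n·D) for n: n = V/(J*·D) = 37.2/(1.9829 × 1.395) = 13.448316 rev/s
rpm = 60·n = 806.898986

rpm = 806.90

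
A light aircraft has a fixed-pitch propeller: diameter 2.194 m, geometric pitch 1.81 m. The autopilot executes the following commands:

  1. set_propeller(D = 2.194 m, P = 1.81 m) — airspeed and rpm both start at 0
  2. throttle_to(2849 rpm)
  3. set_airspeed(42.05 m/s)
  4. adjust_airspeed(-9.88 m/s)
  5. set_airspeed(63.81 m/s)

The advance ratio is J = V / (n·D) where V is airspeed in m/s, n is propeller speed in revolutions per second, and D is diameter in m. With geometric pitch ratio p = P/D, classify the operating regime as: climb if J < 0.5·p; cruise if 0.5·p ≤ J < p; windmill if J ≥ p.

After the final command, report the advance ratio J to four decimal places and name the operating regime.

J = 0.6125, regime = cruise

set_propeller: D = 2.194 m, P = 1.81 m (p = P/D = 0.824977); state ← (V=0, rpm=0)
throttle_to(2849): rpm ← 2849
set_airspeed(42.05): V ← 42.05 m/s
adjust_airspeed(-9.88): V ← 42.05 -9.88 = 32.17 m/s
set_airspeed(63.81): V ← 63.81 m/s
final state: V = 63.81 m/s, rpm = 2849 → n = rpm/60 = 47.483333 rev/s
J = V / (n·D) = 63.81 / (47.483333 × 2.194) = 0.612507
regime bands: climb J<0.4125 | cruise [0.4125, 0.8250) | windmill J≥0.8250
J = 0.6125 → cruise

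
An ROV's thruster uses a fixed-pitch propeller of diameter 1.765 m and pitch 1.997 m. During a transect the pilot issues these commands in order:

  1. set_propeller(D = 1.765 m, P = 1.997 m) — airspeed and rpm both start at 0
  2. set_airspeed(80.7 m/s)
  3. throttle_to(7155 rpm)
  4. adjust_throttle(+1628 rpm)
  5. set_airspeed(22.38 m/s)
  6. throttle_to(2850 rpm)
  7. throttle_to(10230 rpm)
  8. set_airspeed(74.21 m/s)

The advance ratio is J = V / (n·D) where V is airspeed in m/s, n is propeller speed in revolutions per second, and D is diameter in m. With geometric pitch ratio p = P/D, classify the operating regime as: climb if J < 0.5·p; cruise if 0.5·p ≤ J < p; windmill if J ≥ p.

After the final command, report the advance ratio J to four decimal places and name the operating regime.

J = 0.2466, regime = climb

set_propeller: D = 1.765 m, P = 1.997 m (p = P/D = 1.131445); state ← (V=0, rpm=0)
set_airspeed(80.7): V ← 80.7 m/s
throttle_to(7155): rpm ← 7155
adjust_throttle(+1628): rpm ← 7155 +1628 = 8783
set_airspeed(22.38): V ← 22.38 m/s
throttle_to(2850): rpm ← 2850
throttle_to(10230): rpm ← 10230
set_airspeed(74.21): V ← 74.21 m/s
final state: V = 74.21 m/s, rpm = 10230 → n = rpm/60 = 170.500000 rev/s
J = V / (n·D) = 74.21 / (170.500000 × 1.765) = 0.246600
regime bands: climb J<0.5657 | cruise [0.5657, 1.1314) | windmill J≥1.1314
J = 0.2466 → climb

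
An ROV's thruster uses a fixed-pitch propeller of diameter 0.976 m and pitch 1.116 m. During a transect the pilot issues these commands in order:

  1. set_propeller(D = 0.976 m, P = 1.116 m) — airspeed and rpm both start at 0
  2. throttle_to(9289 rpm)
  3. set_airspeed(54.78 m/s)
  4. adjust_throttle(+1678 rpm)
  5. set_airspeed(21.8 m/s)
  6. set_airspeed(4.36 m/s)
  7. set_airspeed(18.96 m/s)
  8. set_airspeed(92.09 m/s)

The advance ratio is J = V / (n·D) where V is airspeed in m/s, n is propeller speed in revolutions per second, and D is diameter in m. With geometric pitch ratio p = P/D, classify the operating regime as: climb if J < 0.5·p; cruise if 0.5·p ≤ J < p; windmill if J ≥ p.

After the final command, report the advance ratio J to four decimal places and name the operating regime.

set_propeller: D = 0.976 m, P = 1.116 m (p = P/D = 1.143443); state ← (V=0, rpm=0)
throttle_to(9289): rpm ← 9289
set_airspeed(54.78): V ← 54.78 m/s
adjust_throttle(+1678): rpm ← 9289 +1678 = 10967
set_airspeed(21.8): V ← 21.8 m/s
set_airspeed(4.36): V ← 4.36 m/s
set_airspeed(18.96): V ← 18.96 m/s
set_airspeed(92.09): V ← 92.09 m/s
final state: V = 92.09 m/s, rpm = 10967 → n = rpm/60 = 182.783333 rev/s
J = V / (n·D) = 92.09 / (182.783333 × 0.976) = 0.516210
regime bands: climb J<0.5717 | cruise [0.5717, 1.1434) | windmill J≥1.1434
J = 0.5162 → climb

J = 0.5162, regime = climb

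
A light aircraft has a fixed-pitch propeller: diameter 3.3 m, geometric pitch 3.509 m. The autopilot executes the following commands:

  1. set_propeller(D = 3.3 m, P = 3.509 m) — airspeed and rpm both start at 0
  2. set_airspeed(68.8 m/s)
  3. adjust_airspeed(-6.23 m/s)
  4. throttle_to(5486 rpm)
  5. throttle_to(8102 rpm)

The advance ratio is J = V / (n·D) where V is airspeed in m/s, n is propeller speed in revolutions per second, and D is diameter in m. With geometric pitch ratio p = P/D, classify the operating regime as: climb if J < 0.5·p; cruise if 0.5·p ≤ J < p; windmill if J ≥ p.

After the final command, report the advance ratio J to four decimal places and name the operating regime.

set_propeller: D = 3.3 m, P = 3.509 m (p = P/D = 1.063333); state ← (V=0, rpm=0)
set_airspeed(68.8): V ← 68.8 m/s
adjust_airspeed(-6.23): V ← 68.8 -6.23 = 62.57 m/s
throttle_to(5486): rpm ← 5486
throttle_to(8102): rpm ← 8102
final state: V = 62.57 m/s, rpm = 8102 → n = rpm/60 = 135.033333 rev/s
J = V / (n·D) = 62.57 / (135.033333 × 3.3) = 0.140414
regime bands: climb J<0.5317 | cruise [0.5317, 1.0633) | windmill J≥1.0633
J = 0.1404 → climb

J = 0.1404, regime = climb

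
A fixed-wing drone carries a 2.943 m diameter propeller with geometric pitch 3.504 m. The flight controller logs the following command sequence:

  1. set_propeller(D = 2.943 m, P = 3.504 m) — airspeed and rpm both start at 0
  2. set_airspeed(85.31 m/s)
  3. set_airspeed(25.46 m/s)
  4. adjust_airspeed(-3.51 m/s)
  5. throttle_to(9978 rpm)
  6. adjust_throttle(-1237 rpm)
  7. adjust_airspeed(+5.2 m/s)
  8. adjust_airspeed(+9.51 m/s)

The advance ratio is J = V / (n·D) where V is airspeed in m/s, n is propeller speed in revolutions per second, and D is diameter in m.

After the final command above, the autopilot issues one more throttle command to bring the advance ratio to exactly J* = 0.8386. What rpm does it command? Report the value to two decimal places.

rpm = 891.25

set_propeller: D = 2.943 m, P = 3.504 m (p = P/D = 1.190622); state ← (V=0, rpm=0)
set_airspeed(85.31): V ← 85.31 m/s
set_airspeed(25.46): V ← 25.46 m/s
adjust_airspeed(-3.51): V ← 25.46 -3.51 = 21.95 m/s
throttle_to(9978): rpm ← 9978
adjust_throttle(-1237): rpm ← 9978 -1237 = 8741
adjust_airspeed(+5.2): V ← 21.95 +5.2 = 27.15 m/s
adjust_airspeed(+9.51): V ← 27.15 +9.51 = 36.66 m/s
final state: V = 36.66 m/s, rpm = 8741 → n = rpm/60 = 145.683333 rev/s
target J* = 0.8386; solve J* = V/(n·D) for n: n = V/(J*·D) = 36.66/(0.8386 × 2.943) = 14.854134 rev/s
rpm = 60·n = 891.248046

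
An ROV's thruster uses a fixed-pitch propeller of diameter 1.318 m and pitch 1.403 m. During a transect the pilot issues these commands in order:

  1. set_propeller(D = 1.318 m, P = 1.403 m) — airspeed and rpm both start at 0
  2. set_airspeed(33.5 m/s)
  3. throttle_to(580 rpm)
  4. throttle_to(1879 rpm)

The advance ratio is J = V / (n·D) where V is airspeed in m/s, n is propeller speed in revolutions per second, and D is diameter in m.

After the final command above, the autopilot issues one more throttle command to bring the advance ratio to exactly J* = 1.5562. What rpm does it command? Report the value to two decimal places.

rpm = 979.98

set_propeller: D = 1.318 m, P = 1.403 m (p = P/D = 1.064492); state ← (V=0, rpm=0)
set_airspeed(33.5): V ← 33.5 m/s
throttle_to(580): rpm ← 580
throttle_to(1879): rpm ← 1879
final state: V = 33.5 m/s, rpm = 1879 → n = rpm/60 = 31.316667 rev/s
target J* = 1.5562; solve J* = V/(n·D) for n: n = V/(J*·D) = 33.5/(1.5562 × 1.318) = 16.332926 rev/s
rpm = 60·n = 979.975541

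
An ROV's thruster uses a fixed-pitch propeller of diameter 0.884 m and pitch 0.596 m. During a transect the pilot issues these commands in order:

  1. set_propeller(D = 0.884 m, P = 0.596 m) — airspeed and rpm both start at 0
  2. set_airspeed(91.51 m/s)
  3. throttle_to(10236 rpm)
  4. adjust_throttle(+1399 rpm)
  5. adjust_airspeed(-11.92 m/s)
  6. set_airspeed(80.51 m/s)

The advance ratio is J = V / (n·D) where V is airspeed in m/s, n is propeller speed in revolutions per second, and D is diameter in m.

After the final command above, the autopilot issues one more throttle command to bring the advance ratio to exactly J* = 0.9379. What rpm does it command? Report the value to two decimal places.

rpm = 5826.29

set_propeller: D = 0.884 m, P = 0.596 m (p = P/D = 0.674208); state ← (V=0, rpm=0)
set_airspeed(91.51): V ← 91.51 m/s
throttle_to(10236): rpm ← 10236
adjust_throttle(+1399): rpm ← 10236 +1399 = 11635
adjust_airspeed(-11.92): V ← 91.51 -11.92 = 79.59 m/s
set_airspeed(80.51): V ← 80.51 m/s
final state: V = 80.51 m/s, rpm = 11635 → n = rpm/60 = 193.916667 rev/s
target J* = 0.9379; solve J* = V/(n·D) for n: n = V/(J*·D) = 80.51/(0.9379 × 0.884) = 97.104873 rev/s
rpm = 60·n = 5826.292396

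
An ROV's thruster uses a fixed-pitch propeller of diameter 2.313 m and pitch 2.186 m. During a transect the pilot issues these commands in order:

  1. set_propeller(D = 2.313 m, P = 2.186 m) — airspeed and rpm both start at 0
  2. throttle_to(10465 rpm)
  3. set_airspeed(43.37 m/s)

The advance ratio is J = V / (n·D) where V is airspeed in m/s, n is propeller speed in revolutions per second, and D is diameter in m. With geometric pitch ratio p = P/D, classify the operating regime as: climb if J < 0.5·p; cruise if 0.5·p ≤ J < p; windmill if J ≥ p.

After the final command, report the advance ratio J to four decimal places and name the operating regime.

J = 0.1075, regime = climb

set_propeller: D = 2.313 m, P = 2.186 m (p = P/D = 0.945093); state ← (V=0, rpm=0)
throttle_to(10465): rpm ← 10465
set_airspeed(43.37): V ← 43.37 m/s
final state: V = 43.37 m/s, rpm = 10465 → n = rpm/60 = 174.416667 rev/s
J = V / (n·D) = 43.37 / (174.416667 × 2.313) = 0.107504
regime bands: climb J<0.4725 | cruise [0.4725, 0.9451) | windmill J≥0.9451
J = 0.1075 → climb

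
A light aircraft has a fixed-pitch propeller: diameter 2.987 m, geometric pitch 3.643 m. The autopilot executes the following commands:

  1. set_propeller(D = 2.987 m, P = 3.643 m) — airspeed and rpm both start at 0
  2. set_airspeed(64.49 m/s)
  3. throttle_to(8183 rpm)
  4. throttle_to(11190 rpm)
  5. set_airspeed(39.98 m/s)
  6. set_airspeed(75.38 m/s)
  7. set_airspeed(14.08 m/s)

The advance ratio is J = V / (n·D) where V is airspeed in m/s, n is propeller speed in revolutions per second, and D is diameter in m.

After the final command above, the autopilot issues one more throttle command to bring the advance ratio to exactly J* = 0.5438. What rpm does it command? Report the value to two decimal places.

set_propeller: D = 2.987 m, P = 3.643 m (p = P/D = 1.219618); state ← (V=0, rpm=0)
set_airspeed(64.49): V ← 64.49 m/s
throttle_to(8183): rpm ← 8183
throttle_to(11190): rpm ← 11190
set_airspeed(39.98): V ← 39.98 m/s
set_airspeed(75.38): V ← 75.38 m/s
set_airspeed(14.08): V ← 14.08 m/s
final state: V = 14.08 m/s, rpm = 11190 → n = rpm/60 = 186.500000 rev/s
target J* = 0.5438; solve J* = V/(n·D) for n: n = V/(J*·D) = 14.08/(0.5438 × 2.987) = 8.668186 rev/s
rpm = 60·n = 520.091169

rpm = 520.09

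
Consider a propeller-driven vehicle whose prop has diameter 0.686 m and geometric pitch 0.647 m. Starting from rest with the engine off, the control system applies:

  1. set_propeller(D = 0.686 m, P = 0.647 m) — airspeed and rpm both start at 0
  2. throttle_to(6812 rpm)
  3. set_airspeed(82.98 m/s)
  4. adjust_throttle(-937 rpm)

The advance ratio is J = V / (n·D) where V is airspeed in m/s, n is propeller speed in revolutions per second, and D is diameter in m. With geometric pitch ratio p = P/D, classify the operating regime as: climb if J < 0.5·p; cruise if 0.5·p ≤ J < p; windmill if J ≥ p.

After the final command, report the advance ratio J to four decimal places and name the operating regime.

set_propeller: D = 0.686 m, P = 0.647 m (p = P/D = 0.943149); state ← (V=0, rpm=0)
throttle_to(6812): rpm ← 6812
set_airspeed(82.98): V ← 82.98 m/s
adjust_throttle(-937): rpm ← 6812 -937 = 5875
final state: V = 82.98 m/s, rpm = 5875 → n = rpm/60 = 97.916667 rev/s
J = V / (n·D) = 82.98 / (97.916667 × 0.686) = 1.235358
regime bands: climb J<0.4716 | cruise [0.4716, 0.9431) | windmill J≥0.9431
J = 1.2354 → windmill

J = 1.2354, regime = windmill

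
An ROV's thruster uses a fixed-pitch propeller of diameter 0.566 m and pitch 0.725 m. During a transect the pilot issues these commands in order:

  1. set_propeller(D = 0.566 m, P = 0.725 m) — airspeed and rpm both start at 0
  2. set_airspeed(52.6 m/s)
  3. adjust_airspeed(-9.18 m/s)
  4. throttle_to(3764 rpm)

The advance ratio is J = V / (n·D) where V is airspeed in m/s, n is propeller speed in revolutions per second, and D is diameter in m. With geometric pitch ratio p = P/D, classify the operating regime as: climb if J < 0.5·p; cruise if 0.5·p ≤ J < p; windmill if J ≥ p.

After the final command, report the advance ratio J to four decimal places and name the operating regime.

J = 1.2229, regime = cruise

set_propeller: D = 0.566 m, P = 0.725 m (p = P/D = 1.280919); state ← (V=0, rpm=0)
set_airspeed(52.6): V ← 52.6 m/s
adjust_airspeed(-9.18): V ← 52.6 -9.18 = 43.42 m/s
throttle_to(3764): rpm ← 3764
final state: V = 43.42 m/s, rpm = 3764 → n = rpm/60 = 62.733333 rev/s
J = V / (n·D) = 43.42 / (62.733333 × 0.566) = 1.222855
regime bands: climb J<0.6405 | cruise [0.6405, 1.2809) | windmill J≥1.2809
J = 1.2229 → cruise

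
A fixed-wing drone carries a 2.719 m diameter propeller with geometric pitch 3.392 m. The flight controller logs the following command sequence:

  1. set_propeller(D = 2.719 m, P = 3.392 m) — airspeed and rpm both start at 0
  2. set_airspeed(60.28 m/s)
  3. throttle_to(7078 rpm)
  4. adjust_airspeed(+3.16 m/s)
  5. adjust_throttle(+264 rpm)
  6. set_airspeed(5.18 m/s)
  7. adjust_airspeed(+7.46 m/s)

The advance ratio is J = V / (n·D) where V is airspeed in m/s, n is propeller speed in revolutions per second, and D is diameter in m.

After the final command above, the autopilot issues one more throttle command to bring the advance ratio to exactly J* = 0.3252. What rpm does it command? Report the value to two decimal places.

set_propeller: D = 2.719 m, P = 3.392 m (p = P/D = 1.247517); state ← (V=0, rpm=0)
set_airspeed(60.28): V ← 60.28 m/s
throttle_to(7078): rpm ← 7078
adjust_airspeed(+3.16): V ← 60.28 +3.16 = 63.44 m/s
adjust_throttle(+264): rpm ← 7078 +264 = 7342
set_airspeed(5.18): V ← 5.18 m/s
adjust_airspeed(+7.46): V ← 5.18 +7.46 = 12.64 m/s
final state: V = 12.64 m/s, rpm = 7342 → n = rpm/60 = 122.366667 rev/s
target J* = 0.3252; solve J* = V/(n·D) for n: n = V/(J*·D) = 12.64/(0.3252 × 2.719) = 14.295104 rev/s
rpm = 60·n = 857.706260

rpm = 857.71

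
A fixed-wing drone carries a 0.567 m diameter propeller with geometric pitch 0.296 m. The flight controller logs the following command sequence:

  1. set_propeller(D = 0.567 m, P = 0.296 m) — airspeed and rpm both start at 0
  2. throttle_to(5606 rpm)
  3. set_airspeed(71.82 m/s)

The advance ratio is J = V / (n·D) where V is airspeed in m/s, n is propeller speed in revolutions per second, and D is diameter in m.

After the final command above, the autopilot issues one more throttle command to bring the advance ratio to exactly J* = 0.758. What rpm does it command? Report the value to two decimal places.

rpm = 10026.39

set_propeller: D = 0.567 m, P = 0.296 m (p = P/D = 0.522046); state ← (V=0, rpm=0)
throttle_to(5606): rpm ← 5606
set_airspeed(71.82): V ← 71.82 m/s
final state: V = 71.82 m/s, rpm = 5606 → n = rpm/60 = 93.433333 rev/s
target J* = 0.758; solve J* = V/(n·D) for n: n = V/(J*·D) = 71.82/(0.758 × 0.567) = 167.106420 rev/s
rpm = 60·n = 10026.385224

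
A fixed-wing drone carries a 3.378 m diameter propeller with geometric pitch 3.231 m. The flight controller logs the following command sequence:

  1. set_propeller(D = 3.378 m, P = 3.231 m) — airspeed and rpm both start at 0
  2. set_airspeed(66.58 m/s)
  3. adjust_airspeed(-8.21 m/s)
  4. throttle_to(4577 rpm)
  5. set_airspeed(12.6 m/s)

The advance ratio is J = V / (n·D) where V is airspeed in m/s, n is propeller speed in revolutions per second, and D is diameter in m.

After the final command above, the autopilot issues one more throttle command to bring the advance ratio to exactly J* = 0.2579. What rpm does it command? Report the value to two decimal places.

rpm = 867.78

set_propeller: D = 3.378 m, P = 3.231 m (p = P/D = 0.956483); state ← (V=0, rpm=0)
set_airspeed(66.58): V ← 66.58 m/s
adjust_airspeed(-8.21): V ← 66.58 -8.21 = 58.37 m/s
throttle_to(4577): rpm ← 4577
set_airspeed(12.6): V ← 12.6 m/s
final state: V = 12.6 m/s, rpm = 4577 → n = rpm/60 = 76.283333 rev/s
target J* = 0.2579; solve J* = V/(n·D) for n: n = V/(J*·D) = 12.6/(0.2579 × 3.378) = 14.463039 rev/s
rpm = 60·n = 867.782341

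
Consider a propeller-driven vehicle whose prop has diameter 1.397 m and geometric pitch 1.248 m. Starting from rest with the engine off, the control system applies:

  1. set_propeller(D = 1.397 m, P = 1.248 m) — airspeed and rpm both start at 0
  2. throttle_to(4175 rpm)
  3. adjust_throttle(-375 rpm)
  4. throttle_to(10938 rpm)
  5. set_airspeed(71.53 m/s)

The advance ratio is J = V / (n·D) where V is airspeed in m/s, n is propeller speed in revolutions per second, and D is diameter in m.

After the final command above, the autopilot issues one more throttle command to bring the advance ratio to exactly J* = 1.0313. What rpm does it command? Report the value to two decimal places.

set_propeller: D = 1.397 m, P = 1.248 m (p = P/D = 0.893343); state ← (V=0, rpm=0)
throttle_to(4175): rpm ← 4175
adjust_throttle(-375): rpm ← 4175 -375 = 3800
throttle_to(10938): rpm ← 10938
set_airspeed(71.53): V ← 71.53 m/s
final state: V = 71.53 m/s, rpm = 10938 → n = rpm/60 = 182.300000 rev/s
target J* = 1.0313; solve J* = V/(n·D) for n: n = V/(J*·D) = 71.53/(1.0313 × 1.397) = 49.648577 rev/s
rpm = 60·n = 2978.914590

rpm = 2978.91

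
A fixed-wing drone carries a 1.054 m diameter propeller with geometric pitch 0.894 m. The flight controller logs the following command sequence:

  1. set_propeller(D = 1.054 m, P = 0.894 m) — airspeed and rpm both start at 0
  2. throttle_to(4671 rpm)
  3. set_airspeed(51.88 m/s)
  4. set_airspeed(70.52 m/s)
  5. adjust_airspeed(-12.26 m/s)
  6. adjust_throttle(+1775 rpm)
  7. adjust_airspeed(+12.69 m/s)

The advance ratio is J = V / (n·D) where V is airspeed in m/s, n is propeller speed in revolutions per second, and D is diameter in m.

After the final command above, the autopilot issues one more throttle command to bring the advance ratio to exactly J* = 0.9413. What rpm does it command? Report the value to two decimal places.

rpm = 4290.77

set_propeller: D = 1.054 m, P = 0.894 m (p = P/D = 0.848197); state ← (V=0, rpm=0)
throttle_to(4671): rpm ← 4671
set_airspeed(51.88): V ← 51.88 m/s
set_airspeed(70.52): V ← 70.52 m/s
adjust_airspeed(-12.26): V ← 70.52 -12.26 = 58.26 m/s
adjust_throttle(+1775): rpm ← 4671 +1775 = 6446
adjust_airspeed(+12.69): V ← 58.26 +12.69 = 70.95 m/s
final state: V = 70.95 m/s, rpm = 6446 → n = rpm/60 = 107.433333 rev/s
target J* = 0.9413; solve J* = V/(n·D) for n: n = V/(J*·D) = 70.95/(0.9413 × 1.054) = 71.512791 rev/s
rpm = 60·n = 4290.767482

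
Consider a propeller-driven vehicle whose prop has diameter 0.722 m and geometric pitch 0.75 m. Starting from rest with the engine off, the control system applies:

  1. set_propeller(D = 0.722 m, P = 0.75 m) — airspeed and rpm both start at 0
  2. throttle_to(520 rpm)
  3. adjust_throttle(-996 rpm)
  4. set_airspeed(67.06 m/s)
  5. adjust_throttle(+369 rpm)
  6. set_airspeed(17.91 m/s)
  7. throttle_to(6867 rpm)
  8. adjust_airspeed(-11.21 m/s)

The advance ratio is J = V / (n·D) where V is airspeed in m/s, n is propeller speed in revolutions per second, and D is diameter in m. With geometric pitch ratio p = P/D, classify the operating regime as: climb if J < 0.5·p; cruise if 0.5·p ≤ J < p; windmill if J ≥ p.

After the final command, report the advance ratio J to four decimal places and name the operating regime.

J = 0.0811, regime = climb

set_propeller: D = 0.722 m, P = 0.75 m (p = P/D = 1.038781); state ← (V=0, rpm=0)
throttle_to(520): rpm ← 520
adjust_throttle(-996): rpm ← 520 -996 = -476
set_airspeed(67.06): V ← 67.06 m/s
adjust_throttle(+369): rpm ← -476 +369 = -107
set_airspeed(17.91): V ← 17.91 m/s
throttle_to(6867): rpm ← 6867
adjust_airspeed(-11.21): V ← 17.91 -11.21 = 6.7 m/s
final state: V = 6.7 m/s, rpm = 6867 → n = rpm/60 = 114.450000 rev/s
J = V / (n·D) = 6.7 / (114.450000 × 0.722) = 0.081082
regime bands: climb J<0.5194 | cruise [0.5194, 1.0388) | windmill J≥1.0388
J = 0.0811 → climb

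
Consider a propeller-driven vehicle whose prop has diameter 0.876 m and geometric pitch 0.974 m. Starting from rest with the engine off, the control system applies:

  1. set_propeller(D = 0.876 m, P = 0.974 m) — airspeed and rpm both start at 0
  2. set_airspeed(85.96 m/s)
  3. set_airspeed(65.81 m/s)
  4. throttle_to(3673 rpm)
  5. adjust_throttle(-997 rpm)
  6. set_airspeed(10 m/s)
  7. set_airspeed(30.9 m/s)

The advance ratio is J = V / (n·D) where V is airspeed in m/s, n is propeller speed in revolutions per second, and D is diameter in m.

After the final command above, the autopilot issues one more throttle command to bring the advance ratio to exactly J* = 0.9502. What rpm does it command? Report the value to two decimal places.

rpm = 2227.36

set_propeller: D = 0.876 m, P = 0.974 m (p = P/D = 1.111872); state ← (V=0, rpm=0)
set_airspeed(85.96): V ← 85.96 m/s
set_airspeed(65.81): V ← 65.81 m/s
throttle_to(3673): rpm ← 3673
adjust_throttle(-997): rpm ← 3673 -997 = 2676
set_airspeed(10): V ← 10 m/s
set_airspeed(30.9): V ← 30.9 m/s
final state: V = 30.9 m/s, rpm = 2676 → n = rpm/60 = 44.600000 rev/s
target J* = 0.9502; solve J* = V/(n·D) for n: n = V/(J*·D) = 30.9/(0.9502 × 0.876) = 37.122682 rev/s
rpm = 60·n = 2227.360931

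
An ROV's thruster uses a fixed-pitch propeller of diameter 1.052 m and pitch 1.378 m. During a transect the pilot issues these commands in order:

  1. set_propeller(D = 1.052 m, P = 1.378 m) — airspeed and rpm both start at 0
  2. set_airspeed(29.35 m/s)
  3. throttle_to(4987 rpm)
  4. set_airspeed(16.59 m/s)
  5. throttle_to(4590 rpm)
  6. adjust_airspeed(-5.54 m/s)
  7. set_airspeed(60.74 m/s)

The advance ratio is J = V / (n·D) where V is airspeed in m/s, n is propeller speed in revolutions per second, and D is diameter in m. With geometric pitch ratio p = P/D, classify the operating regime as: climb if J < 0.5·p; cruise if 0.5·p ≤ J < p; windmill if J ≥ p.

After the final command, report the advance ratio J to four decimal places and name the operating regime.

J = 0.7547, regime = cruise

set_propeller: D = 1.052 m, P = 1.378 m (p = P/D = 1.309886); state ← (V=0, rpm=0)
set_airspeed(29.35): V ← 29.35 m/s
throttle_to(4987): rpm ← 4987
set_airspeed(16.59): V ← 16.59 m/s
throttle_to(4590): rpm ← 4590
adjust_airspeed(-5.54): V ← 16.59 -5.54 = 11.05 m/s
set_airspeed(60.74): V ← 60.74 m/s
final state: V = 60.74 m/s, rpm = 4590 → n = rpm/60 = 76.500000 rev/s
J = V / (n·D) = 60.74 / (76.500000 × 1.052) = 0.754740
regime bands: climb J<0.6549 | cruise [0.6549, 1.3099) | windmill J≥1.3099
J = 0.7547 → cruise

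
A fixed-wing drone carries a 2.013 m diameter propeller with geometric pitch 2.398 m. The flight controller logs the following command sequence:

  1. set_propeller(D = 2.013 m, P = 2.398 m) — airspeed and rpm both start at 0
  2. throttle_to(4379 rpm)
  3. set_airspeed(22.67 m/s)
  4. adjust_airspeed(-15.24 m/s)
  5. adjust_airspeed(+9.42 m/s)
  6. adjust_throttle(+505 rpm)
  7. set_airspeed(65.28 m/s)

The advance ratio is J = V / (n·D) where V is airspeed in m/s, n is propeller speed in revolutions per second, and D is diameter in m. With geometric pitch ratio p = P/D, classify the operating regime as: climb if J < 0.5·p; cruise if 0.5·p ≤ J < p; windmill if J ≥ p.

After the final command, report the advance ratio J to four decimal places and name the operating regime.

set_propeller: D = 2.013 m, P = 2.398 m (p = P/D = 1.191257); state ← (V=0, rpm=0)
throttle_to(4379): rpm ← 4379
set_airspeed(22.67): V ← 22.67 m/s
adjust_airspeed(-15.24): V ← 22.67 -15.24 = 7.43 m/s
adjust_airspeed(+9.42): V ← 7.43 +9.42 = 16.85 m/s
adjust_throttle(+505): rpm ← 4379 +505 = 4884
set_airspeed(65.28): V ← 65.28 m/s
final state: V = 65.28 m/s, rpm = 4884 → n = rpm/60 = 81.400000 rev/s
J = V / (n·D) = 65.28 / (81.400000 × 2.013) = 0.398393
regime bands: climb J<0.5956 | cruise [0.5956, 1.1913) | windmill J≥1.1913
J = 0.3984 → climb

J = 0.3984, regime = climb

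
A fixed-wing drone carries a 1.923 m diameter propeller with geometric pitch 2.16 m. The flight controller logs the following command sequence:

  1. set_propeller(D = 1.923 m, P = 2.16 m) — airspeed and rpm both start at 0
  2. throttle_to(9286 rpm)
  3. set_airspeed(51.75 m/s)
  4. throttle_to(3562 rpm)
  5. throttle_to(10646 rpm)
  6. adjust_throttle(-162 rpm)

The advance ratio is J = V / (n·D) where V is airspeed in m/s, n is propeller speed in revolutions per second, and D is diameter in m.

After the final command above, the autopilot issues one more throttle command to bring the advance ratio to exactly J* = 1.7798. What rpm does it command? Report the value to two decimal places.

set_propeller: D = 1.923 m, P = 2.16 m (p = P/D = 1.123245); state ← (V=0, rpm=0)
throttle_to(9286): rpm ← 9286
set_airspeed(51.75): V ← 51.75 m/s
throttle_to(3562): rpm ← 3562
throttle_to(10646): rpm ← 10646
adjust_throttle(-162): rpm ← 10646 -162 = 10484
final state: V = 51.75 m/s, rpm = 10484 → n = rpm/60 = 174.733333 rev/s
target J* = 1.7798; solve J* = V/(n·D) for n: n = V/(J*·D) = 51.75/(1.7798 × 1.923) = 15.120281 rev/s
rpm = 60·n = 907.216871

rpm = 907.22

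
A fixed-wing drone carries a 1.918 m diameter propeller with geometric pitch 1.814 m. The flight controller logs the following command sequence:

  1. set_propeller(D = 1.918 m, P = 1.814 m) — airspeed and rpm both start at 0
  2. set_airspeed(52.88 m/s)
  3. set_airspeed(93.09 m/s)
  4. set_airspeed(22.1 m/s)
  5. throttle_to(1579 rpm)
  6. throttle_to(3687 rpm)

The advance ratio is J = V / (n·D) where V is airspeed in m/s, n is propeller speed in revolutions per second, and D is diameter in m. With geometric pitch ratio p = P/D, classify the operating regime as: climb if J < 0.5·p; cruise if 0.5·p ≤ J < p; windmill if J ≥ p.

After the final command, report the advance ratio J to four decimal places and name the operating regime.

J = 0.1875, regime = climb

set_propeller: D = 1.918 m, P = 1.814 m (p = P/D = 0.945777); state ← (V=0, rpm=0)
set_airspeed(52.88): V ← 52.88 m/s
set_airspeed(93.09): V ← 93.09 m/s
set_airspeed(22.1): V ← 22.1 m/s
throttle_to(1579): rpm ← 1579
throttle_to(3687): rpm ← 3687
final state: V = 22.1 m/s, rpm = 3687 → n = rpm/60 = 61.450000 rev/s
J = V / (n·D) = 22.1 / (61.450000 × 1.918) = 0.187509
regime bands: climb J<0.4729 | cruise [0.4729, 0.9458) | windmill J≥0.9458
J = 0.1875 → climb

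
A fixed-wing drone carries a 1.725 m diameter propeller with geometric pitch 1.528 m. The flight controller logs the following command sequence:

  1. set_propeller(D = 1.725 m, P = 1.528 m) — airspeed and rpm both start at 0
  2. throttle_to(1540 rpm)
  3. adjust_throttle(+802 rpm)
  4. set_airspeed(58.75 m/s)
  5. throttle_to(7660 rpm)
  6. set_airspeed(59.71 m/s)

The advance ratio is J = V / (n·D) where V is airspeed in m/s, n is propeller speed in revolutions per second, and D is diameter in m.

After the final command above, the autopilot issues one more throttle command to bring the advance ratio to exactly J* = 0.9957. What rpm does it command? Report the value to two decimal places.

set_propeller: D = 1.725 m, P = 1.528 m (p = P/D = 0.885797); state ← (V=0, rpm=0)
throttle_to(1540): rpm ← 1540
adjust_throttle(+802): rpm ← 1540 +802 = 2342
set_airspeed(58.75): V ← 58.75 m/s
throttle_to(7660): rpm ← 7660
set_airspeed(59.71): V ← 59.71 m/s
final state: V = 59.71 m/s, rpm = 7660 → n = rpm/60 = 127.666667 rev/s
target J* = 0.9957; solve J* = V/(n·D) for n: n = V/(J*·D) = 59.71/(0.9957 × 1.725) = 34.763978 rev/s
rpm = 60·n = 2085.838672

rpm = 2085.84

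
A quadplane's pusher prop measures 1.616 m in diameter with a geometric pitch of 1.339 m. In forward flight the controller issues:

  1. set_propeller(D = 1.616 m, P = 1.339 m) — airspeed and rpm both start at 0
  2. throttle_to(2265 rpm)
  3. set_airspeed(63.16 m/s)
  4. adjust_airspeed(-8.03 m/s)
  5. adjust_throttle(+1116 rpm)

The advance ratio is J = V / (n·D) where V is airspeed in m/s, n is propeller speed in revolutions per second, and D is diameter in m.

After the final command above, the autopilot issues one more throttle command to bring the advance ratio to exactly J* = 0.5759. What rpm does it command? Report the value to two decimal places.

rpm = 3554.27

set_propeller: D = 1.616 m, P = 1.339 m (p = P/D = 0.828589); state ← (V=0, rpm=0)
throttle_to(2265): rpm ← 2265
set_airspeed(63.16): V ← 63.16 m/s
adjust_airspeed(-8.03): V ← 63.16 -8.03 = 55.13 m/s
adjust_throttle(+1116): rpm ← 2265 +1116 = 3381
final state: V = 55.13 m/s, rpm = 3381 → n = rpm/60 = 56.350000 rev/s
target J* = 0.5759; solve J* = V/(n·D) for n: n = V/(J*·D) = 55.13/(0.5759 × 1.616) = 59.237887 rev/s
rpm = 60·n = 3554.273208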